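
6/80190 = 1/13365  =  0.00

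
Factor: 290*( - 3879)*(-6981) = 7852996710 = 2^1 * 3^3*5^1*13^1*29^1*179^1* 431^1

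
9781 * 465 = 4548165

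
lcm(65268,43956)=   2153844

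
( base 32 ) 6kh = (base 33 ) 683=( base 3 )100022220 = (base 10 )6801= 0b1101010010001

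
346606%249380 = 97226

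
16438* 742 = 12196996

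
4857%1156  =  233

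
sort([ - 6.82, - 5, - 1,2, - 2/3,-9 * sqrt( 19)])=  [ - 9*sqrt ( 19 ),-6.82, - 5, - 1,-2/3,2] 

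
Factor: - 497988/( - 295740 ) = 261/155  =  3^2*5^( - 1 )*29^1*31^( - 1 ) 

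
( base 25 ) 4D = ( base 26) 49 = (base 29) 3q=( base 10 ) 113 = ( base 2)1110001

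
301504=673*448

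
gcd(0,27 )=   27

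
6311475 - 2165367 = 4146108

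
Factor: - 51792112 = -2^4*877^1*3691^1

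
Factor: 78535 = 5^1*113^1 * 139^1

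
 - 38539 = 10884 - 49423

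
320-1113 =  - 793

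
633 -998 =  - 365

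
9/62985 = 3/20995 =0.00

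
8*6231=49848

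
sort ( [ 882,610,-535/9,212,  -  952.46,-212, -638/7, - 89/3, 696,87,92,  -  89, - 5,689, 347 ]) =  [ - 952.46, - 212, - 638/7,-89,-535/9,-89/3, - 5,87, 92 , 212,347,  610, 689,696, 882 ] 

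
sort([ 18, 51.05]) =[18, 51.05]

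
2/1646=1/823= 0.00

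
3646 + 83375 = 87021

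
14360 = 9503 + 4857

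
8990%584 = 230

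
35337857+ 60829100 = 96166957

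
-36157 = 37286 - 73443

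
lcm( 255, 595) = 1785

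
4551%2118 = 315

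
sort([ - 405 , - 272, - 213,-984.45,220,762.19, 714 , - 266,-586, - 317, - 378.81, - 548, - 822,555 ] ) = [ - 984.45, - 822, - 586,  -  548, - 405 , - 378.81, - 317,-272, - 266, - 213,220, 555,  714  ,  762.19]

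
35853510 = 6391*5610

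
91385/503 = 91385/503 = 181.68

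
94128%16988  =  9188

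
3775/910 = 755/182 = 4.15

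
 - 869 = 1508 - 2377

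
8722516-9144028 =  - 421512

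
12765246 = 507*25178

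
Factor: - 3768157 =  - 157^1*24001^1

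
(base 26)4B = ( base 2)1110011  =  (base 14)83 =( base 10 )115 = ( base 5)430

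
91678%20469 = 9802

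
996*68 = 67728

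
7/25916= 7/25916= 0.00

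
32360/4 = 8090 = 8090.00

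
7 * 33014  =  231098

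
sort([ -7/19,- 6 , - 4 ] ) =[ - 6, - 4,-7/19 ]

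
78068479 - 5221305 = 72847174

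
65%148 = 65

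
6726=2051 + 4675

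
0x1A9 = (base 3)120202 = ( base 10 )425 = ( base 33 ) ct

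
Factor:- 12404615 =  - 5^1*839^1* 2957^1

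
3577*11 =39347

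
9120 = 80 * 114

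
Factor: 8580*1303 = 11179740 = 2^2*3^1*5^1*11^1 *13^1*1303^1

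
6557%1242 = 347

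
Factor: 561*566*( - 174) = - 55249524  =  - 2^2*3^2*11^1*17^1 *29^1 * 283^1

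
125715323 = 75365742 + 50349581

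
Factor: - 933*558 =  - 2^1*  3^3*31^1*311^1  =  - 520614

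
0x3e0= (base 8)1740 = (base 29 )156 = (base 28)17C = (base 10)992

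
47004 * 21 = 987084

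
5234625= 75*69795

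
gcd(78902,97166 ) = 2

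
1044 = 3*348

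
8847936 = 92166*96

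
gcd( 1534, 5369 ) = 767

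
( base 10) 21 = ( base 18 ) 13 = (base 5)41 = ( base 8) 25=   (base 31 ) l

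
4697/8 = 587+1/8 = 587.12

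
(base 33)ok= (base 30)r2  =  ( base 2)1100101100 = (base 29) s0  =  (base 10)812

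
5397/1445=5397/1445 = 3.73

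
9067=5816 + 3251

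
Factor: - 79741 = - 23^1 * 3467^1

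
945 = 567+378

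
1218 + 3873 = 5091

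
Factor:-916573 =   -  7^1*23^1 * 5693^1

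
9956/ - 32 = -312 + 7/8 = -311.12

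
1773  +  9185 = 10958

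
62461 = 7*8923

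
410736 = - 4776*( - 86)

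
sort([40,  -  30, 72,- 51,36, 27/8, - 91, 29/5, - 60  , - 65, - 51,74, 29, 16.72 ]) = [ - 91,-65, - 60,  -  51,  -  51, - 30 , 27/8,29/5, 16.72, 29, 36 , 40,72, 74]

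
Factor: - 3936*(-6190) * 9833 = 2^6*3^1 * 5^1*41^1*619^1*9833^1=239569638720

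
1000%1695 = 1000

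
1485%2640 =1485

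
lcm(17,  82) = 1394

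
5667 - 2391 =3276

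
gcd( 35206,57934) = 2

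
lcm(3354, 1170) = 50310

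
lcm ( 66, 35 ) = 2310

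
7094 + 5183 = 12277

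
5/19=5/19= 0.26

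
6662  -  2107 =4555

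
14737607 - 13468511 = 1269096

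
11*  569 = 6259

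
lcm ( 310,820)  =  25420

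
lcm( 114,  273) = 10374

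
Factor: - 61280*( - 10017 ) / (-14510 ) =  - 61384176/1451 = - 2^4*3^3 * 7^1*53^1*383^1*1451^( - 1 ) 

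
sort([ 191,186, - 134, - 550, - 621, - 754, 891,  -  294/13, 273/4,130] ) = [-754,-621, - 550,- 134 , - 294/13 , 273/4, 130, 186 , 191, 891]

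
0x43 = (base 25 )2h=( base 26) 2F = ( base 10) 67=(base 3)2111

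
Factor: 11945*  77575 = 926633375= 5^3*29^1*  107^1 *2389^1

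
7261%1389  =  316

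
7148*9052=64703696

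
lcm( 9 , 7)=63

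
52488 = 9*5832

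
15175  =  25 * 607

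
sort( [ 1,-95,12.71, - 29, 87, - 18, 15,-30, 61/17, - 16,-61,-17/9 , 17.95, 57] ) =[ - 95,-61, - 30,-29,  -  18, - 16,  -  17/9  ,  1, 61/17, 12.71,  15, 17.95,57, 87] 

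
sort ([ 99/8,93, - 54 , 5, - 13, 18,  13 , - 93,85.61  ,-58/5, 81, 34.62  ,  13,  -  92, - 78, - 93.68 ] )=[ - 93.68,  -  93,  -  92, - 78, - 54,-13 , - 58/5,  5, 99/8,13, 13, 18,34.62, 81, 85.61, 93]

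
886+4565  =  5451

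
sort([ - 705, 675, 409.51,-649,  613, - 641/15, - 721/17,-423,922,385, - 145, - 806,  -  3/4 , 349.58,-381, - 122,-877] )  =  [ - 877,-806, -705,-649, - 423, - 381, - 145,  -  122,- 641/15, - 721/17,-3/4, 349.58,385, 409.51, 613, 675,922]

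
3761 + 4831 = 8592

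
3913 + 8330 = 12243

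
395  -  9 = 386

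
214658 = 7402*29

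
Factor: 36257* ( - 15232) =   -  552266624 = -2^7*7^1*13^1 * 17^1*2789^1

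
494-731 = - 237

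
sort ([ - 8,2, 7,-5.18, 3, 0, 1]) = [-8,-5.18,0, 1,2 , 3, 7]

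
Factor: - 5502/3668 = -2^( - 1 ) *3^1 = -3/2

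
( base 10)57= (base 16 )39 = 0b111001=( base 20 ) 2h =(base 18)33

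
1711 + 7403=9114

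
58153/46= 1264 + 9/46  =  1264.20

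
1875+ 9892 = 11767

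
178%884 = 178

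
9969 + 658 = 10627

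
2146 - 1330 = 816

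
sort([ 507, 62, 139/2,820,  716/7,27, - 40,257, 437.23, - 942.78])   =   [ - 942.78, - 40, 27, 62 , 139/2, 716/7,257 , 437.23, 507 , 820 ]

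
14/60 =7/30=0.23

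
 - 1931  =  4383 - 6314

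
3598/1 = 3598 = 3598.00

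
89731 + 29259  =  118990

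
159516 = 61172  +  98344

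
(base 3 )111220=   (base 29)CR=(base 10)375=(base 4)11313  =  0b101110111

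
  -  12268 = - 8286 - 3982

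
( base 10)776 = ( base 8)1410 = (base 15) 36B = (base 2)1100001000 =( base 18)272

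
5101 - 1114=3987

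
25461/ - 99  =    -  2829/11 = - 257.18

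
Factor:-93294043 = -113^1 * 825611^1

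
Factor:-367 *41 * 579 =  -8712213 = -3^1*41^1*193^1*367^1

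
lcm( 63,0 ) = 0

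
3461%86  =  21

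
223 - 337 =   -  114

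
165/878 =165/878 = 0.19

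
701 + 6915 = 7616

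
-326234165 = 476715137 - 802949302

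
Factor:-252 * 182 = -2^3*3^2 * 7^2*13^1 = -45864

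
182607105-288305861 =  - 105698756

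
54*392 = 21168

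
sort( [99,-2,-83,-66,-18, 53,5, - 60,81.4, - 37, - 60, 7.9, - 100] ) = [  -  100, - 83, - 66, - 60, - 60,-37, - 18 , - 2,5, 7.9,53,81.4,99 ] 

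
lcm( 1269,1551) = 13959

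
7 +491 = 498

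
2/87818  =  1/43909 = 0.00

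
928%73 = 52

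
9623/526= 18 + 155/526= 18.29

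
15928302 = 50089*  318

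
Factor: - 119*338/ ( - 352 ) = 2^(  -  4 )*7^1*11^(-1 )*13^2*17^1 = 20111/176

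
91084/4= 22771 =22771.00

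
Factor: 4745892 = 2^2* 3^1*395491^1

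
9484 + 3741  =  13225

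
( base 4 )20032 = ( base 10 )526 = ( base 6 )2234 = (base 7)1351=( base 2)1000001110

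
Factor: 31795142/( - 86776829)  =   - 2^1*83^1*719^( - 1)*120691^(-1)*191537^1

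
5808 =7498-1690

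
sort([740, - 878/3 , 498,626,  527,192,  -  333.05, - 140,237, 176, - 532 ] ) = [-532, - 333.05, - 878/3, - 140,176, 192, 237, 498,527,626, 740 ]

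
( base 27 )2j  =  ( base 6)201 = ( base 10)73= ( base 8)111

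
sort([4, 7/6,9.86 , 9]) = [7/6,4,9,9.86]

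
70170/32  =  35085/16 = 2192.81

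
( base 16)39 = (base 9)63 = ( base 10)57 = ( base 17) 36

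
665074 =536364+128710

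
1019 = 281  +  738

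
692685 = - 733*(  -  945 ) 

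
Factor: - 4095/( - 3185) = 3^2 *7^( - 1) = 9/7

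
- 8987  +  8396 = -591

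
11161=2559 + 8602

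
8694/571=8694/571 = 15.23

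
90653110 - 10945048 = 79708062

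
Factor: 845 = 5^1* 13^2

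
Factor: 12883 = 13^1*991^1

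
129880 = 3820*34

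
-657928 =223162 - 881090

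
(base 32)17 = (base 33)16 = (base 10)39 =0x27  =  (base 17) 25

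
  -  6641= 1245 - 7886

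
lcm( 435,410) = 35670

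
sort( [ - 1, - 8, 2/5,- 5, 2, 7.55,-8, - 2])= [  -  8, - 8, - 5,  -  2,  -  1,2/5, 2,7.55 ]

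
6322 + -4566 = 1756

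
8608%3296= 2016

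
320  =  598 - 278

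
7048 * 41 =288968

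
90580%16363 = 8765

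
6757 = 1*6757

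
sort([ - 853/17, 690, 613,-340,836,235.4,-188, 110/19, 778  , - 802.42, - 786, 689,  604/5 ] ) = [-802.42, - 786, - 340, - 188, - 853/17, 110/19,604/5, 235.4,613,689,  690,778, 836 ]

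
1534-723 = 811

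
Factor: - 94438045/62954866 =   -  558805/372514 =- 2^(  -  1)*5^1*13^1*19^( - 1 )*8597^1* 9803^(-1)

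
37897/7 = 5413+6/7 = 5413.86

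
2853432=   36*79262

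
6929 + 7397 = 14326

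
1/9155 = 1/9155 = 0.00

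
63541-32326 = 31215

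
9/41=9/41 = 0.22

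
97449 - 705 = 96744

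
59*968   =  57112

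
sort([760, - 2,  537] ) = [ - 2,537,760 ]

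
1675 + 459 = 2134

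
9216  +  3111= 12327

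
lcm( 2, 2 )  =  2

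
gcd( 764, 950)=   2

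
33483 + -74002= - 40519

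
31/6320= 31/6320=0.00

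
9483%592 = 11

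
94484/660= 143 + 26/165 = 143.16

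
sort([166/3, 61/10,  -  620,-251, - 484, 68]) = [ - 620, - 484,-251, 61/10, 166/3,68 ]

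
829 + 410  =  1239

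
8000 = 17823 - 9823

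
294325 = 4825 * 61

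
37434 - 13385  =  24049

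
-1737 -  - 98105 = 96368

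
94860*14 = 1328040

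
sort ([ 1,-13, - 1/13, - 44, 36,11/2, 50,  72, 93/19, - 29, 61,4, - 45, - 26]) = [ - 45, - 44, - 29, - 26, - 13, - 1/13, 1, 4 , 93/19  ,  11/2, 36, 50, 61, 72]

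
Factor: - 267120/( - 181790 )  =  72/49 = 2^3*3^2*7^(  -  2 )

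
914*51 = 46614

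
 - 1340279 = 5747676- 7087955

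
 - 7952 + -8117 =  - 16069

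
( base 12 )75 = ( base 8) 131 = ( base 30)2T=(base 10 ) 89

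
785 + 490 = 1275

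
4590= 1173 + 3417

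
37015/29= 37015/29 = 1276.38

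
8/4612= 2/1153= 0.00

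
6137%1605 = 1322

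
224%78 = 68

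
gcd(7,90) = 1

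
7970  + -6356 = 1614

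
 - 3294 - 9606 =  - 12900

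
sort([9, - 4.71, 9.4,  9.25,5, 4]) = [  -  4.71, 4, 5, 9,9.25,  9.4 ] 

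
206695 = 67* 3085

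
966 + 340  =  1306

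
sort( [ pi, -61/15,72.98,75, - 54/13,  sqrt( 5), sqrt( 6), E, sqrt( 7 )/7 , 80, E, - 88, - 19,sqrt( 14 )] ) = [-88 ,-19, - 54/13, - 61/15, sqrt(7)/7 , sqrt(5),sqrt( 6), E, E,  pi, sqrt( 14), 72.98, 75, 80]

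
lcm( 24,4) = 24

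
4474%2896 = 1578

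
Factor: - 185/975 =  - 3^ ( - 1 )*5^( - 1 )*13^( - 1 )*37^1 = -37/195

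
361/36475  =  361/36475  =  0.01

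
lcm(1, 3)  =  3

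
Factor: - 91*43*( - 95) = 5^1 * 7^1*13^1*19^1*43^1 = 371735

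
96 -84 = 12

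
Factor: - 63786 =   -  2^1 * 3^1*10631^1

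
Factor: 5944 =2^3*743^1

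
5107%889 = 662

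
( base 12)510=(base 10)732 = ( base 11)606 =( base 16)2DC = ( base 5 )10412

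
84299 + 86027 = 170326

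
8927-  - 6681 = 15608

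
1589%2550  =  1589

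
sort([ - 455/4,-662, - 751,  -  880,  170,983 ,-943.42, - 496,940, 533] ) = [-943.42, - 880, - 751, - 662 , - 496, - 455/4,170, 533, 940,983]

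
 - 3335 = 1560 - 4895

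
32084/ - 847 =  - 32084/847 = - 37.88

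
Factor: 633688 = 2^3* 11^1* 19^1*379^1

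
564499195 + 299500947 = 864000142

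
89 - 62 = 27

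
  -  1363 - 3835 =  - 5198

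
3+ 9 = 12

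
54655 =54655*1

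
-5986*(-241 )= 1442626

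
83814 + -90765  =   - 6951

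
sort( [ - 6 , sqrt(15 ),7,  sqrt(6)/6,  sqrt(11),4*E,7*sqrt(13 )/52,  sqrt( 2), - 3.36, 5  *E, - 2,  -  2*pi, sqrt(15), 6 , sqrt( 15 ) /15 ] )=[-2*pi, - 6, - 3.36, - 2,sqrt ( 15 ) /15,sqrt ( 6) /6, 7 * sqrt( 13 ) /52, sqrt( 2),  sqrt( 11),sqrt( 15) , sqrt( 15), 6 , 7, 4*E,5*E]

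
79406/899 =88 + 294/899= 88.33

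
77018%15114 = 1448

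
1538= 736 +802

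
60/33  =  1 + 9/11 =1.82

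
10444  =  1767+8677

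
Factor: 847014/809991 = 938/897 = 2^1*3^( -1 )*7^1*13^( - 1)*23^ (-1)*67^1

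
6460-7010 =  - 550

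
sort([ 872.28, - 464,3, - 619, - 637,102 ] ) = [ - 637, - 619, - 464,3, 102, 872.28 ] 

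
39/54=13/18 = 0.72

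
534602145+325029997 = 859632142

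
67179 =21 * 3199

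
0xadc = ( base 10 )2780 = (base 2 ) 101011011100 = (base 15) c55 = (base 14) 1028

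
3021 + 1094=4115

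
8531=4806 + 3725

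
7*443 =3101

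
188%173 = 15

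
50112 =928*54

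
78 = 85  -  7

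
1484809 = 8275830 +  - 6791021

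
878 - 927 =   -  49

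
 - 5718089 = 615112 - 6333201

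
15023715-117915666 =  - 102891951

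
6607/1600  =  4 + 207/1600 =4.13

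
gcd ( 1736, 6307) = 7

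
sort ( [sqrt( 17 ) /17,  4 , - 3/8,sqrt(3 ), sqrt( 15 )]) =[-3/8  ,  sqrt(17 ) /17,  sqrt ( 3 ), sqrt( 15), 4]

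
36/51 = 12/17  =  0.71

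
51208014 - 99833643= - 48625629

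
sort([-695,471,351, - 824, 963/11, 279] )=[  -  824, - 695,963/11, 279, 351,471]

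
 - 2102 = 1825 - 3927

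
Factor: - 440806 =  - 2^1*220403^1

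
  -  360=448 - 808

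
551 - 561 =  - 10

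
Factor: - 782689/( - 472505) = 5^( - 1 )*11^( - 3)*71^( - 1)*782689^1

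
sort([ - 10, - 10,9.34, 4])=[ -10, - 10, 4, 9.34]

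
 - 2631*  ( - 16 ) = 42096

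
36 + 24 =60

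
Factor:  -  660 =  - 2^2*3^1*5^1*11^1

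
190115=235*809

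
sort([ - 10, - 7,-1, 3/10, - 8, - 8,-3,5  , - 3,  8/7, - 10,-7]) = [ - 10 ,-10, - 8, - 8,-7, - 7,  -  3, - 3, - 1,  3/10, 8/7, 5]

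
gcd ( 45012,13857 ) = 93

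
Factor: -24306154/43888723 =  - 2^1  *173^1 * 70249^1*43888723^ (- 1 ) 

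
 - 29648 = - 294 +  - 29354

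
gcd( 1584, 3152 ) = 16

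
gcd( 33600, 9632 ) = 224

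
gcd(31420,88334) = 2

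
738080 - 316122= 421958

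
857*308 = 263956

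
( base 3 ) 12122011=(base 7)14656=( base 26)620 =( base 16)100C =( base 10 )4108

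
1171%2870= 1171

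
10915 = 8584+2331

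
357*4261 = 1521177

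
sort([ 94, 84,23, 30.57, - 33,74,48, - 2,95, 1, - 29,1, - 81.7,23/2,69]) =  [-81.7,-33, - 29,  -  2,1 , 1,23/2, 23,30.57,48, 69 , 74, 84,94, 95 ] 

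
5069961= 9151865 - 4081904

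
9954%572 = 230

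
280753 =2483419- 2202666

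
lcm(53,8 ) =424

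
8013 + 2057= 10070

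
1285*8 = 10280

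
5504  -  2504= 3000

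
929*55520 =51578080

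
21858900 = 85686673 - 63827773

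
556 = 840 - 284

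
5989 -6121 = -132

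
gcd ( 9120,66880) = 3040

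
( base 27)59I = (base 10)3906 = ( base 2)111101000010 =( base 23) 78j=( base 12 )2316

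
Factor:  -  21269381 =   -  7^2*163^1*2663^1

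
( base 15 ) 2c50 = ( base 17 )1FG5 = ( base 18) 1b73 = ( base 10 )9525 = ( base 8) 22465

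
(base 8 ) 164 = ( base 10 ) 116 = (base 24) 4k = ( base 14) 84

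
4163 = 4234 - 71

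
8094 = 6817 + 1277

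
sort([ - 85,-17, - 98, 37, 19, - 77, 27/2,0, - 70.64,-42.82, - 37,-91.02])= [ - 98,  -  91.02 , - 85, - 77, - 70.64, - 42.82, - 37, - 17,0, 27/2, 19,37 ] 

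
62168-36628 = 25540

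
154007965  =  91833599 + 62174366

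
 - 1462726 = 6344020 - 7806746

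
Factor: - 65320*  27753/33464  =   - 3^1*5^1*11^1 * 23^1*  29^2* 47^( - 1)*71^1 * 89^( - 1)  =  - 226603245/4183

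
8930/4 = 2232 + 1/2=2232.50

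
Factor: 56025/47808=75/64 = 2^( - 6)*3^1*5^2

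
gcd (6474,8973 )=3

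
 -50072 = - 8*6259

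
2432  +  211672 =214104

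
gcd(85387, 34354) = 1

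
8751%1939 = 995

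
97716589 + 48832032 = 146548621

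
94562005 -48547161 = 46014844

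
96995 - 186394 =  - 89399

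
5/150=1/30 = 0.03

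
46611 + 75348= 121959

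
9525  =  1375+8150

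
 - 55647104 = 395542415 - 451189519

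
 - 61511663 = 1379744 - 62891407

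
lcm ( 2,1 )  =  2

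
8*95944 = 767552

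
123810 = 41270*3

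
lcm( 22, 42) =462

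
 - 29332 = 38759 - 68091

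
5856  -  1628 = 4228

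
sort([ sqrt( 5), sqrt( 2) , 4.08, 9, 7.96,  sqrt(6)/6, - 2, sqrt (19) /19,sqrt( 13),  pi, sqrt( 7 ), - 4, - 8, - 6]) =[-8,-6, - 4, - 2,  sqrt(19)/19,sqrt ( 6 ) /6,sqrt( 2), sqrt( 5 ), sqrt( 7),pi, sqrt (13), 4.08,  7.96, 9 ] 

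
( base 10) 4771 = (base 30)591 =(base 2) 1001010100011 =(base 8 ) 11243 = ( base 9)6481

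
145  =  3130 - 2985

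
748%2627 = 748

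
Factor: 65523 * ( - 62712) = - 2^3*3^3*  13^1 *67^1*21841^1= - 4109078376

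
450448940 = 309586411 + 140862529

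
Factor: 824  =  2^3*103^1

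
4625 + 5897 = 10522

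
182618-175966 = 6652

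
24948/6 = 4158 = 4158.00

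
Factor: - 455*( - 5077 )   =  5^1*7^1*13^1*5077^1 = 2310035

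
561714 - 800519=-238805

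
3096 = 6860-3764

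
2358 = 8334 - 5976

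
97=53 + 44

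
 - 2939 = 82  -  3021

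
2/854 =1/427 = 0.00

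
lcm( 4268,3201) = 12804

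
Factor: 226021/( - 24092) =  -  713/76= - 2^( - 2 )*19^( - 1) *23^1*31^1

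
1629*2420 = 3942180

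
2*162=324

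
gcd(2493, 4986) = 2493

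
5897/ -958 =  - 7 + 809/958 = - 6.16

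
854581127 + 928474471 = 1783055598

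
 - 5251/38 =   -  139+31/38= - 138.18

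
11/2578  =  11/2578 = 0.00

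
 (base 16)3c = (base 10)60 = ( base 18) 36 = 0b111100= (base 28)24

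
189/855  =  21/95 = 0.22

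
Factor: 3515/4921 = 5^1*7^( - 1)=5/7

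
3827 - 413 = 3414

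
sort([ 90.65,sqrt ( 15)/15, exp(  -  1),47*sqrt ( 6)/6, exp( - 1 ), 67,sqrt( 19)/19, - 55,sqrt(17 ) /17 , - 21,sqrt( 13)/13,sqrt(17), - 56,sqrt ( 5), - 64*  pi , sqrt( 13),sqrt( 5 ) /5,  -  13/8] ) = [ - 64*pi, - 56,-55, - 21, - 13/8,sqrt( 19 ) /19 , sqrt(17 )/17, sqrt (15)/15, sqrt( 13)/13, exp( - 1 ), exp( - 1), sqrt(5)/5, sqrt( 5), sqrt( 13),sqrt(17),  47*sqrt(6 ) /6, 67, 90.65 ] 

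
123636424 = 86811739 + 36824685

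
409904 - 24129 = 385775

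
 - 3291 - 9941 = -13232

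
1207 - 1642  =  -435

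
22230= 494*45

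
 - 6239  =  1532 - 7771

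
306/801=34/89 = 0.38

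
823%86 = 49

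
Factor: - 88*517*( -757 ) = 2^3*11^2*47^1*757^1 = 34440472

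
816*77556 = 63285696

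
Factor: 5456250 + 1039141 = 7^3 * 29^1*653^1 = 6495391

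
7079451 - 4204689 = 2874762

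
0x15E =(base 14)1b0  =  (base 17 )13A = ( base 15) 185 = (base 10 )350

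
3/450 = 1/150 = 0.01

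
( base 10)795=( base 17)2CD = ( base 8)1433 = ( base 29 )RC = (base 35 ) mp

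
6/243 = 2/81 = 0.02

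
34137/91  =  34137/91 = 375.13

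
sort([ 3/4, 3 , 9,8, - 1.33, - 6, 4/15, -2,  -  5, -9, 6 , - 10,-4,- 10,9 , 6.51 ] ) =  [  -  10,  -  10, - 9, - 6,  -  5, -4,-2,-1.33, 4/15,3/4,3, 6, 6.51, 8,9, 9] 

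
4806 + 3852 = 8658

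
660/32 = 165/8 =20.62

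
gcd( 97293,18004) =7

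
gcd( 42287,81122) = 863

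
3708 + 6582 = 10290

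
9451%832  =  299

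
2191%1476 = 715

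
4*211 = 844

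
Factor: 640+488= 2^3*3^1*47^1 = 1128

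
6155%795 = 590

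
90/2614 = 45/1307 = 0.03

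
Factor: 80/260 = 4/13= 2^2*13^( - 1)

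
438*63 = 27594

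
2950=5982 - 3032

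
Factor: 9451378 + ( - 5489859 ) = 19^1*208501^1 = 3961519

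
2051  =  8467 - 6416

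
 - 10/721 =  - 10/721= -0.01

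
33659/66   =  509  +  65/66=509.98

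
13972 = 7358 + 6614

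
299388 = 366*818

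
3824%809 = 588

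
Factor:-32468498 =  - 2^1 * 3373^1 * 4813^1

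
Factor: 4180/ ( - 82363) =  - 2^2*5^1*11^1*19^1*23^ ( - 1)*3581^( - 1)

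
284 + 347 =631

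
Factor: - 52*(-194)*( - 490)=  - 2^4*5^1*7^2 *13^1*97^1  =  - 4943120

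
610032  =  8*76254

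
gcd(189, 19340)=1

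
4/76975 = 4/76975=0.00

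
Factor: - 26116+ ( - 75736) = -2^2*25463^1 = - 101852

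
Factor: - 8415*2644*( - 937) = 2^2*3^2*5^1*11^1 * 17^1*661^1*937^1  =  20847556620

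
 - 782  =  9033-9815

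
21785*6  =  130710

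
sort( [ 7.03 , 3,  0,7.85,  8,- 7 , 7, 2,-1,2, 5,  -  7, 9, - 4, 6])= [ -7 , - 7, - 4, - 1, 0,2, 2,3,5 , 6,7,7.03,7.85,8,9]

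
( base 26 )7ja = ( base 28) 6j0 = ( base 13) 24ca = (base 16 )1474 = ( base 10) 5236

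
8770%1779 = 1654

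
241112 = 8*30139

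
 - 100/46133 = - 1 + 46033/46133 = -0.00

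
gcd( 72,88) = 8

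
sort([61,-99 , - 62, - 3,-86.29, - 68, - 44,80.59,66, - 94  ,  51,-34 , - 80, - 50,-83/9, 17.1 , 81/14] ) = [ - 99, - 94,-86.29,-80, - 68, - 62,-50 ,- 44, - 34,- 83/9,  -  3 , 81/14 , 17.1 , 51, 61,66, 80.59 ]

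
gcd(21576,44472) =24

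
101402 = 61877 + 39525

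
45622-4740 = 40882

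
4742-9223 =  - 4481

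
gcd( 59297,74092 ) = 1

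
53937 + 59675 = 113612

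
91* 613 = 55783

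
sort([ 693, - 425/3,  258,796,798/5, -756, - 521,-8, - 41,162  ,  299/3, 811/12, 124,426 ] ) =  [ - 756 ,-521, - 425/3, - 41, - 8, 811/12,  299/3, 124,  798/5, 162,  258,  426, 693,  796 ]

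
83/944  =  83/944=0.09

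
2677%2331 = 346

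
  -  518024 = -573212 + 55188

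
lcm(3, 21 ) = 21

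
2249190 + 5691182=7940372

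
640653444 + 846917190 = 1487570634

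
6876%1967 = 975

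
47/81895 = 47/81895 = 0.00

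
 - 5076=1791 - 6867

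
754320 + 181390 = 935710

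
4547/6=4547/6  =  757.83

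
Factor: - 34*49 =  - 2^1*7^2*17^1 = - 1666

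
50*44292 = 2214600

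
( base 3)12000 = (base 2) 10000111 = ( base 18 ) 79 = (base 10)135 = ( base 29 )4J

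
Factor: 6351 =3^1*29^1 *73^1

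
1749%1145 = 604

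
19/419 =19/419  =  0.05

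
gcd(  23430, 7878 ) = 6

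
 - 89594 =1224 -90818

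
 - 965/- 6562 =5/34=0.15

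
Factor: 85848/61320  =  5^( - 1 )*7^1 =7/5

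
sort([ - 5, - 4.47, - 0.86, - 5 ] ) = [ - 5, - 5, - 4.47,-0.86 ]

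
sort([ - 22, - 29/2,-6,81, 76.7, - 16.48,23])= [ - 22, - 16.48,-29/2, - 6,  23, 76.7, 81 ]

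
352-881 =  - 529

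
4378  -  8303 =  - 3925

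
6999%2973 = 1053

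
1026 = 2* 513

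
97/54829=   97/54829 = 0.00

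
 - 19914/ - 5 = 3982 + 4/5 = 3982.80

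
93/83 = 93/83 = 1.12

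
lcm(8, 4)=8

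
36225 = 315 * 115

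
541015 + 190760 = 731775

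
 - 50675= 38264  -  88939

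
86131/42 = 86131/42 = 2050.74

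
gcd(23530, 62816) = 26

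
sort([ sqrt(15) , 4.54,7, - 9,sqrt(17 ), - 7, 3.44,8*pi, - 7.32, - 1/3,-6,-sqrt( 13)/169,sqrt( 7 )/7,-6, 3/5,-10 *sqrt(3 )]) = [ - 10*sqrt( 3),-9 , - 7.32, - 7 , - 6,-6,-1/3, - sqrt( 13)/169,  sqrt(7 ) /7,3/5, 3.44,sqrt(15), sqrt ( 17),4.54,7,8*pi] 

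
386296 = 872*443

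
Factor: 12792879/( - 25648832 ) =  - 1162989/2331712 = - 2^( - 6 )*3^2*36433^ ( - 1 )*129221^1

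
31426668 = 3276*9593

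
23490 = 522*45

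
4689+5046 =9735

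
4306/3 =4306/3 = 1435.33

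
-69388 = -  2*34694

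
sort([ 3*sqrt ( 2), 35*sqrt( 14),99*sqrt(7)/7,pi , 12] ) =[ pi, 3*sqrt( 2 ),12 , 99*sqrt( 7)/7, 35 * sqrt(14) ]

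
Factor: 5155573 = 17^1 *173^1*1753^1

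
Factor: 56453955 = 3^1  *5^1 * 1487^1*2531^1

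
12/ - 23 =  - 12/23 = - 0.52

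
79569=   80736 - 1167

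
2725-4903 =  - 2178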